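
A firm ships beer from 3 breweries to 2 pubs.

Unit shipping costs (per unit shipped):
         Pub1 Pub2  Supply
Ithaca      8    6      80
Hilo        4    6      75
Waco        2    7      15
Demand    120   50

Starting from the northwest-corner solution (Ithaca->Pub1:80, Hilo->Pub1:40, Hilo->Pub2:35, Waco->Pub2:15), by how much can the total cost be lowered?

Current plan cost = 80·8 + 40·4 + 35·6 + 15·7 = 1115.
Optimal plan:
  Ithaca→Pub1: 30 × 8 = 240
  Ithaca→Pub2: 50 × 6 = 300
  Hilo→Pub1: 75 × 4 = 300
  Waco→Pub1: 15 × 2 = 30
Optimal cost = 870.
Saving = 1115 − 870 = 245.

245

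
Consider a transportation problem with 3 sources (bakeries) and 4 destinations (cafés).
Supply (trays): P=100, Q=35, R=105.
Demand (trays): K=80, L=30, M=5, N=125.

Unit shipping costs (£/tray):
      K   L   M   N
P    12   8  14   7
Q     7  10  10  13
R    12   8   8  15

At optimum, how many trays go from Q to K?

35

Solving gives:
  P to N: 100 trays
  Q to K: 35 trays
  R to K: 45 trays
  R to L: 30 trays
  R to M: 5 trays
  R to N: 25 trays
Total cost = £2140.
So Q→K carries 35 trays.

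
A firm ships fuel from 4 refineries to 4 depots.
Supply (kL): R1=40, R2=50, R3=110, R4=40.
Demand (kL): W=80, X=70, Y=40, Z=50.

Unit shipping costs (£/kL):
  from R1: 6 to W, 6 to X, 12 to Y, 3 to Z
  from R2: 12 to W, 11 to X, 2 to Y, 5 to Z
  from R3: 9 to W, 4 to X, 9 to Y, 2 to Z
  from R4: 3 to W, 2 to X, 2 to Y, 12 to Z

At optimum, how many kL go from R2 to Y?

40

Solving gives:
  R1 to W: 40 × £6 = £240
  R2 to Y: 40 × £2 = £80
  R2 to Z: 10 × £5 = £50
  R3 to X: 70 × £4 = £280
  R3 to Z: 40 × £2 = £80
  R4 to W: 40 × £3 = £120
Total cost = £850.
So R2→Y carries 40 kL.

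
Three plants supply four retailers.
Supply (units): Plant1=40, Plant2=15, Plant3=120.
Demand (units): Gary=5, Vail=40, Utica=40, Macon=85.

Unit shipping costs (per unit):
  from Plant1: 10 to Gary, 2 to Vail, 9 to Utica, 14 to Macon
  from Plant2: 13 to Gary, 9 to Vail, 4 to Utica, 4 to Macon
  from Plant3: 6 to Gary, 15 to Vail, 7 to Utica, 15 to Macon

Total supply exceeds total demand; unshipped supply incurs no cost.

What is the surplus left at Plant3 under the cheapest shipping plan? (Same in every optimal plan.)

5

An optimal plan:
  Plant1 to Vail: 40 units
  Plant2 to Macon: 15 units
  Plant3 to Gary: 5 units
  Plant3 to Utica: 40 units
  Plant3 to Macon: 70 units
Total cost = 1500.
Plant3 ships 115 of its 120, leaving 5.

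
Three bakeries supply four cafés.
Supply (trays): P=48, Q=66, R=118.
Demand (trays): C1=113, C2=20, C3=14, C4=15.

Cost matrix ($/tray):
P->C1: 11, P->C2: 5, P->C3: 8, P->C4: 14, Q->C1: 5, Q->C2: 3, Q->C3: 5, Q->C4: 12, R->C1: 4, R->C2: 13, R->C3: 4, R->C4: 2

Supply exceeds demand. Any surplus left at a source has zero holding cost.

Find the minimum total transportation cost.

622

Optimal allocation:
  Q–C1: 24 × $5 = $120
  Q–C2: 20 × $3 = $60
  R–C1: 89 × $4 = $356
  R–C3: 14 × $4 = $56
  R–C4: 15 × $2 = $30
Total = 120 + 60 + 356 + 56 + 30 = $622.
(Supply check: P ships 0; Q ships 44; R ships 118.)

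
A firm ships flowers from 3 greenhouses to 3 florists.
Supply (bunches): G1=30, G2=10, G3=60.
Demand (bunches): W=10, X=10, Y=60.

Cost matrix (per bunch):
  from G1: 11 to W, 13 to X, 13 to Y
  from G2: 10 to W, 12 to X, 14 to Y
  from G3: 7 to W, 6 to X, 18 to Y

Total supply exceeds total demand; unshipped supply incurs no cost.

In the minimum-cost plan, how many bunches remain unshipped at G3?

An optimal plan:
  G1 to Y: 30 × 13 = 390
  G2 to Y: 10 × 14 = 140
  G3 to W: 10 × 7 = 70
  G3 to X: 10 × 6 = 60
  G3 to Y: 20 × 18 = 360
Total cost = 1020.
G3 ships 40 of its 60, leaving 20.

20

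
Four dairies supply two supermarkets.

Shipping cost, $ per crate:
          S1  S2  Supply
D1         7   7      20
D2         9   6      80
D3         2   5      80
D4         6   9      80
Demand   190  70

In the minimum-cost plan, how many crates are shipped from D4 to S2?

Solving gives:
  D1–S1: 20 × $7 = $140
  D2–S1: 10 × $9 = $90
  D2–S2: 70 × $6 = $420
  D3–S1: 80 × $2 = $160
  D4–S1: 80 × $6 = $480
Total cost = $1290.
The route D4→S2 is not used.

0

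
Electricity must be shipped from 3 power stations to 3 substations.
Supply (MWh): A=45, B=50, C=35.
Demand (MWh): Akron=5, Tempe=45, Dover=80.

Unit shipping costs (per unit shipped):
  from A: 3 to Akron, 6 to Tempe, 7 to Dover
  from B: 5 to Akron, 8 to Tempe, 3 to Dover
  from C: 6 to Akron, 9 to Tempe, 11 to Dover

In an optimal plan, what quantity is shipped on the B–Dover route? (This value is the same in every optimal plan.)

50

Optimal shipments:
  A–Tempe: 15 MWh
  A–Dover: 30 MWh
  B–Dover: 50 MWh
  C–Akron: 5 MWh
  C–Tempe: 30 MWh
Total cost = 750.
So B→Dover carries 50 MWh.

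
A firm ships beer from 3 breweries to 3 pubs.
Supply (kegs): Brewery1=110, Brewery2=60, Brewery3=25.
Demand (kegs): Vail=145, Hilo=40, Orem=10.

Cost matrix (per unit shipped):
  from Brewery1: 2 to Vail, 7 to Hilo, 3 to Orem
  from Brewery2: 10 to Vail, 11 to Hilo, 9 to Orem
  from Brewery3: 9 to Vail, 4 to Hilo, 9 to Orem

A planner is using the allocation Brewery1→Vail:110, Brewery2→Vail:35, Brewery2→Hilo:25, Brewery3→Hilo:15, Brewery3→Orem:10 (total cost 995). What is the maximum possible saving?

70

Current plan cost = 110·2 + 35·10 + 25·11 + 15·4 + 10·9 = 995.
Optimal plan:
  Brewery1->Vail: 110 × 2 = 220
  Brewery2->Vail: 35 × 10 = 350
  Brewery2->Hilo: 15 × 11 = 165
  Brewery2->Orem: 10 × 9 = 90
  Brewery3->Hilo: 25 × 4 = 100
Optimal cost = 925.
Saving = 995 − 925 = 70.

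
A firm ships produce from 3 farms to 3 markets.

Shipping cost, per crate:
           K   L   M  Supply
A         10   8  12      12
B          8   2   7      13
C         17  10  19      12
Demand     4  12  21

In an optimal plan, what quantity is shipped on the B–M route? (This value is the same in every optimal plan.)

Solving gives:
  A->K: 4 × 10 = 40
  A->M: 8 × 12 = 96
  B->M: 13 × 7 = 91
  C->L: 12 × 10 = 120
Total cost = 347.
So B→M carries 13 crates.

13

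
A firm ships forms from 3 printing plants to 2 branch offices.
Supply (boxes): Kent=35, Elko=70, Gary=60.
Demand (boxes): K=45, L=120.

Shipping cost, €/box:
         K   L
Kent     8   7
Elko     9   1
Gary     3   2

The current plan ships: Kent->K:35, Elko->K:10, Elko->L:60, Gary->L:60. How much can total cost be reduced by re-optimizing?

70

Current plan cost = 35·8 + 10·9 + 60·1 + 60·2 = €550.
Optimal plan:
  Kent->L: 35 × €7 = €245
  Elko->L: 70 × €1 = €70
  Gary->K: 45 × €3 = €135
  Gary->L: 15 × €2 = €30
Optimal cost = €480.
Saving = 550 − 480 = €70.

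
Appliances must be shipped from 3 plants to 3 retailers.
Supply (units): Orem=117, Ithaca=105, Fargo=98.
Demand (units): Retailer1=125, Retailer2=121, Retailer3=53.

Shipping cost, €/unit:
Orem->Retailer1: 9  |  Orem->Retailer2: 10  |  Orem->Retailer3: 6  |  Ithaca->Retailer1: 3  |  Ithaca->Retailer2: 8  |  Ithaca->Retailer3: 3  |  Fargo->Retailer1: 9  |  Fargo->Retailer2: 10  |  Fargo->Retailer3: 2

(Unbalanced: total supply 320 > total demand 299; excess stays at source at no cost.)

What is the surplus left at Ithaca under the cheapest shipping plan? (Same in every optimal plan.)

0

Minimum-cost shipments:
  Orem to Retailer2: 117 units
  Ithaca to Retailer1: 105 units
  Fargo to Retailer1: 20 units
  Fargo to Retailer2: 4 units
  Fargo to Retailer3: 53 units
Total cost = €1811.
Ithaca ships 105 of its 105, leaving 0.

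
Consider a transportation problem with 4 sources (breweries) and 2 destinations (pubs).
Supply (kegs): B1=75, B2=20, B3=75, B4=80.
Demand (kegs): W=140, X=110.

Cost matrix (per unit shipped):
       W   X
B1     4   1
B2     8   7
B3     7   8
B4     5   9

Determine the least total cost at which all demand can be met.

1155

A cheapest plan:
  B1→X: 75 × 1 = 75
  B2→X: 20 × 7 = 140
  B3→W: 60 × 7 = 420
  B3→X: 15 × 8 = 120
  B4→W: 80 × 5 = 400
Total = 75 + 140 + 420 + 120 + 400 = 1155.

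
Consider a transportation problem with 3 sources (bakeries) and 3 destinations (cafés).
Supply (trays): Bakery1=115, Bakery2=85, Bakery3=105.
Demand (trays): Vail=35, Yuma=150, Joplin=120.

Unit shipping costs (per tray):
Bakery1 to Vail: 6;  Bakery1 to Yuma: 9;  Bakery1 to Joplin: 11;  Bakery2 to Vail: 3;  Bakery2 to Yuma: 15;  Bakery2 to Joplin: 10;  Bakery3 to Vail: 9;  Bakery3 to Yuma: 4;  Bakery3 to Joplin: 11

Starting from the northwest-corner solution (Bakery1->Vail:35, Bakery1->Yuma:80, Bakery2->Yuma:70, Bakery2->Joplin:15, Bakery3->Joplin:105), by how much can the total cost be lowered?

1085

Current plan cost = 35·6 + 80·9 + 70·15 + 15·10 + 105·11 = 3285.
Optimal plan:
  Bakery1–Yuma: 45 × 9 = 405
  Bakery1–Joplin: 70 × 11 = 770
  Bakery2–Vail: 35 × 3 = 105
  Bakery2–Joplin: 50 × 10 = 500
  Bakery3–Yuma: 105 × 4 = 420
Optimal cost = 2200.
Saving = 3285 − 2200 = 1085.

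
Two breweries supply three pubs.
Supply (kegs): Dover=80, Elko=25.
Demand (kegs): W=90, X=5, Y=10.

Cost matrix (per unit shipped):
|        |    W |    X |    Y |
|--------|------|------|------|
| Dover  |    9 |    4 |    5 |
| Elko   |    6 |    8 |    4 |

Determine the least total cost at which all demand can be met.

An optimal shipping plan:
  Dover–W: 65 × 9 = 585
  Dover–X: 5 × 4 = 20
  Dover–Y: 10 × 5 = 50
  Elko–W: 25 × 6 = 150
Total = 585 + 20 + 50 + 150 = 805.
(Supply check: Dover ships 80; Elko ships 25.)

805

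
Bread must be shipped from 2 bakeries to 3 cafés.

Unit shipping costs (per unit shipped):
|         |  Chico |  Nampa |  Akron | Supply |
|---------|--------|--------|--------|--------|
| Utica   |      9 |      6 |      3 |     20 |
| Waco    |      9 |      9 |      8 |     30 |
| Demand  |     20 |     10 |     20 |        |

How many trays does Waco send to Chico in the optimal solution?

20

The minimum-cost plan:
  Utica→Akron: 20 × 3 = 60
  Waco→Chico: 20 × 9 = 180
  Waco→Nampa: 10 × 9 = 90
Total cost = 330.
So Waco→Chico carries 20 trays.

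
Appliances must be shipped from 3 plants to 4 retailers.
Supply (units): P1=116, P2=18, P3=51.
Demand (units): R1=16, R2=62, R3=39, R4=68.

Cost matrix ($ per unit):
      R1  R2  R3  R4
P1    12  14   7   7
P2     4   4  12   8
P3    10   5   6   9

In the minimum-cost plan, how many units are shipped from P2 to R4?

Solving gives:
  P1–R1: 9 units
  P1–R3: 39 units
  P1–R4: 68 units
  P2–R1: 7 units
  P2–R2: 11 units
  P3–R2: 51 units
Total cost = $1184.
The route P2→R4 is not used.

0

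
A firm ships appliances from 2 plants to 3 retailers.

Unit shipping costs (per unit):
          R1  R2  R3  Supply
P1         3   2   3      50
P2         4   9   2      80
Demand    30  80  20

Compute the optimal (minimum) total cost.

530

Optimal allocation:
  P1->R2: 50 × 2 = 100
  P2->R1: 30 × 4 = 120
  P2->R2: 30 × 9 = 270
  P2->R3: 20 × 2 = 40
Total = 100 + 120 + 270 + 40 = 530.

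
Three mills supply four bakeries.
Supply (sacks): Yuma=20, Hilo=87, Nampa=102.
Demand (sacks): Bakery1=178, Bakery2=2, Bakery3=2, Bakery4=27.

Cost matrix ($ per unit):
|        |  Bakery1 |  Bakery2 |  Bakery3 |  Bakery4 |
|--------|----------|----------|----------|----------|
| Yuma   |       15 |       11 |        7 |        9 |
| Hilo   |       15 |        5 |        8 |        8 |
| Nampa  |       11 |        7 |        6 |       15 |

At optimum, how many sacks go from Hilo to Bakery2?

Solving gives:
  Yuma–Bakery1: 18 sacks
  Yuma–Bakery3: 2 sacks
  Hilo–Bakery1: 58 sacks
  Hilo–Bakery2: 2 sacks
  Hilo–Bakery4: 27 sacks
  Nampa–Bakery1: 102 sacks
Total cost = $2502.
So Hilo→Bakery2 carries 2 sacks.

2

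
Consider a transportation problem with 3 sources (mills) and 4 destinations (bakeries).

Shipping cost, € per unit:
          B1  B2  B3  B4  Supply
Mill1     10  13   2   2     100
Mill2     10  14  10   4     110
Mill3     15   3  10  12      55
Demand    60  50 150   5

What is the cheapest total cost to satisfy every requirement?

1470

A cheapest plan:
  Mill1->B3: 100 × €2 = €200
  Mill2->B1: 60 × €10 = €600
  Mill2->B3: 45 × €10 = €450
  Mill2->B4: 5 × €4 = €20
  Mill3->B2: 50 × €3 = €150
  Mill3->B3: 5 × €10 = €50
Total = 200 + 600 + 450 + 20 + 150 + 50 = €1470.
(Supply check: Mill1 ships 100; Mill2 ships 110; Mill3 ships 55.)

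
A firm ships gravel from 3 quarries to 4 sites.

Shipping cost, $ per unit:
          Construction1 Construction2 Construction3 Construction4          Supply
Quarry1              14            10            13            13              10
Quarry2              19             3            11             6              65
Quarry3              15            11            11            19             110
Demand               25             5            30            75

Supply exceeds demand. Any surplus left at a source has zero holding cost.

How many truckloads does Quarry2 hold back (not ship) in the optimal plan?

An optimal plan:
  Quarry1–Construction4: 10 × $13 = $130
  Quarry2–Construction4: 65 × $6 = $390
  Quarry3–Construction1: 25 × $15 = $375
  Quarry3–Construction2: 5 × $11 = $55
  Quarry3–Construction3: 30 × $11 = $330
Total cost = $1280.
Quarry2 ships 65 of its 65, leaving 0.

0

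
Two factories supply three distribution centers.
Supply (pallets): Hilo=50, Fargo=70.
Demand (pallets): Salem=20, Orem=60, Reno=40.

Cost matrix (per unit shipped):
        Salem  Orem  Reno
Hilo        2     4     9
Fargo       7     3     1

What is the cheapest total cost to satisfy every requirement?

290

An optimal shipping plan:
  Hilo to Salem: 20 × 2 = 40
  Hilo to Orem: 30 × 4 = 120
  Fargo to Orem: 30 × 3 = 90
  Fargo to Reno: 40 × 1 = 40
Total = 40 + 120 + 90 + 40 = 290.
(Supply check: Hilo ships 50; Fargo ships 70.)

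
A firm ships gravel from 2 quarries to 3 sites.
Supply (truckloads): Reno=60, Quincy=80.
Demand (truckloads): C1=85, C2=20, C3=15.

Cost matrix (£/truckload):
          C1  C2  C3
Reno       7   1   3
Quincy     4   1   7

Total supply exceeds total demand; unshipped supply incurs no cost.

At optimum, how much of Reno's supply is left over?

An optimal plan:
  Reno->C1: 5 × £7 = £35
  Reno->C2: 20 × £1 = £20
  Reno->C3: 15 × £3 = £45
  Quincy->C1: 80 × £4 = £320
Total cost = £420.
Reno ships 40 of its 60, leaving 20.

20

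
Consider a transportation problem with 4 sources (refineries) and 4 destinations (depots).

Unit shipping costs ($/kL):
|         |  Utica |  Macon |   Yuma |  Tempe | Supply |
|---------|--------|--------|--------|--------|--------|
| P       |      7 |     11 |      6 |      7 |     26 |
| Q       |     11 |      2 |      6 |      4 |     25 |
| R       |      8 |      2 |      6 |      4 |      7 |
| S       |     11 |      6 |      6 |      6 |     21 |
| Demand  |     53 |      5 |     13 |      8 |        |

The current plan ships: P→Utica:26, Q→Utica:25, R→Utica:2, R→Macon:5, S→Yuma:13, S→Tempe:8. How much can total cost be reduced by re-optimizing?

31

Current plan cost = 26·7 + 25·11 + 2·8 + 5·2 + 13·6 + 8·6 = $609.
Optimal plan:
  P to Utica: 26 × $7 = $182
  Q to Utica: 12 × $11 = $132
  Q to Macon: 5 × $2 = $10
  Q to Tempe: 8 × $4 = $32
  R to Utica: 7 × $8 = $56
  S to Utica: 8 × $11 = $88
  S to Yuma: 13 × $6 = $78
Optimal cost = $578.
Saving = 609 − 578 = $31.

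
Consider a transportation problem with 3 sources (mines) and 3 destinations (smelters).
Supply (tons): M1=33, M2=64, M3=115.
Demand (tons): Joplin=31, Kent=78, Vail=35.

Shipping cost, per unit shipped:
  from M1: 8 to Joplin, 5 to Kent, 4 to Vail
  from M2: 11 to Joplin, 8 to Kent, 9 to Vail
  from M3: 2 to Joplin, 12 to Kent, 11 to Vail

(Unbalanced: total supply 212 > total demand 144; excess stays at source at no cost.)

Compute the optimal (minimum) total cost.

896

An optimal shipping plan:
  M1→Kent: 14 × 5 = 70
  M1→Vail: 19 × 4 = 76
  M2→Kent: 64 × 8 = 512
  M3→Joplin: 31 × 2 = 62
  M3→Vail: 16 × 11 = 176
Total = 70 + 76 + 512 + 62 + 176 = 896.
(Supply check: M1 ships 33; M2 ships 64; M3 ships 47.)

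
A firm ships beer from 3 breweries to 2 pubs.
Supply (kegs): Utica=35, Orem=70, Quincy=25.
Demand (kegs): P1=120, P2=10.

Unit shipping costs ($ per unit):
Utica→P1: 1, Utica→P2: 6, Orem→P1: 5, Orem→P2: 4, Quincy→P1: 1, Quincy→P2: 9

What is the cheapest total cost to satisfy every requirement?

400

One minimum-cost allocation:
  Utica–P1: 35 × $1 = $35
  Orem–P1: 60 × $5 = $300
  Orem–P2: 10 × $4 = $40
  Quincy–P1: 25 × $1 = $25
Total = 35 + 300 + 40 + 25 = $400.
(Supply check: Utica ships 35; Orem ships 70; Quincy ships 25.)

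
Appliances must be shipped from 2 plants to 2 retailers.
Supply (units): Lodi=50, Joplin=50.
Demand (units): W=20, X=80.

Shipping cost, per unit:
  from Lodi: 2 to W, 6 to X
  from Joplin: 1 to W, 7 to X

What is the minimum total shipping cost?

A cheapest plan:
  Lodi->X: 50 × 6 = 300
  Joplin->W: 20 × 1 = 20
  Joplin->X: 30 × 7 = 210
Total = 300 + 20 + 210 = 530.
(Supply check: Lodi ships 50; Joplin ships 50.)

530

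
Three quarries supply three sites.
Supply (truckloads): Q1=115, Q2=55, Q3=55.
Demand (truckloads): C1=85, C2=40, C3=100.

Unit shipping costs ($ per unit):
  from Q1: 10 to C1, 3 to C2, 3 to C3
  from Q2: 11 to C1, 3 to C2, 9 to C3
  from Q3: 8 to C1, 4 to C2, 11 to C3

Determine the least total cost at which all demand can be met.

An optimal shipping plan:
  Q1 to C1: 15 truckloads
  Q1 to C3: 100 truckloads
  Q2 to C1: 15 truckloads
  Q2 to C2: 40 truckloads
  Q3 to C1: 55 truckloads
Total cost = $1175.

1175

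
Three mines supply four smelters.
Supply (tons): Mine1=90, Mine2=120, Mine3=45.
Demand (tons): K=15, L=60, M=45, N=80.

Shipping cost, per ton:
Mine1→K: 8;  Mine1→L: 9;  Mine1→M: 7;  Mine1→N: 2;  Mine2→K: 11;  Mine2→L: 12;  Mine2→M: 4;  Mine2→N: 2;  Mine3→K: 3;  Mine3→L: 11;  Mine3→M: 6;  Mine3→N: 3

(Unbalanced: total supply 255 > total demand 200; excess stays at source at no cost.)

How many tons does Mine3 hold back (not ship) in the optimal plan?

30

Minimum-cost shipments:
  Mine1→L: 60 tons
  Mine1→N: 30 tons
  Mine2→M: 45 tons
  Mine2→N: 50 tons
  Mine3→K: 15 tons
Total cost = 925.
Mine3 ships 15 of its 45, leaving 30.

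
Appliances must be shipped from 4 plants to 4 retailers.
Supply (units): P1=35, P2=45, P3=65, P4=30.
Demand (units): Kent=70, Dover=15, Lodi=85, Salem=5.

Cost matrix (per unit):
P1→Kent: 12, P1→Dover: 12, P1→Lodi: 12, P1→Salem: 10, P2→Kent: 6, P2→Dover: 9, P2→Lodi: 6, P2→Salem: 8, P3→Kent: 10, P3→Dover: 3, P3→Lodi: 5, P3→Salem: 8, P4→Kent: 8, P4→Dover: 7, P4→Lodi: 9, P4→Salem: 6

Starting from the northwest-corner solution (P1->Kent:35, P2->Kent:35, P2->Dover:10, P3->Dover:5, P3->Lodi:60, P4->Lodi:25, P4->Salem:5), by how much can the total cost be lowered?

Current plan cost = 35·12 + 35·6 + 10·9 + 5·3 + 60·5 + 25·9 + 5·6 = 1290.
Optimal plan:
  P1→Kent: 35 × 12 = 420
  P2→Kent: 10 × 6 = 60
  P2→Lodi: 35 × 6 = 210
  P3→Dover: 15 × 3 = 45
  P3→Lodi: 50 × 5 = 250
  P4→Kent: 25 × 8 = 200
  P4→Salem: 5 × 6 = 30
Optimal cost = 1215.
Saving = 1290 − 1215 = 75.

75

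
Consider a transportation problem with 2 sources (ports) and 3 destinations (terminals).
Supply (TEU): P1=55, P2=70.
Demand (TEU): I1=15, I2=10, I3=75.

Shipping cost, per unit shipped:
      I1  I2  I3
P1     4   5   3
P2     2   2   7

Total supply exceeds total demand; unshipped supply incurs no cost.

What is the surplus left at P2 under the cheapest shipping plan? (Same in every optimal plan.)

An optimal plan:
  P1→I3: 55 × 3 = 165
  P2→I1: 15 × 2 = 30
  P2→I2: 10 × 2 = 20
  P2→I3: 20 × 7 = 140
Total cost = 355.
P2 ships 45 of its 70, leaving 25.

25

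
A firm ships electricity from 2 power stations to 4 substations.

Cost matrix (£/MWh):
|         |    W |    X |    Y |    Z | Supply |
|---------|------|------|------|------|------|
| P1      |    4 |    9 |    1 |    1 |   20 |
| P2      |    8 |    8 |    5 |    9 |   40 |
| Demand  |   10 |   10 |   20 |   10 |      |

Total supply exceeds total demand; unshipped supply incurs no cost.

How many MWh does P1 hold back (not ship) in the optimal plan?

An optimal plan:
  P1->W: 10 × £4 = £40
  P1->Z: 10 × £1 = £10
  P2->X: 10 × £8 = £80
  P2->Y: 20 × £5 = £100
Total cost = £230.
P1 ships 20 of its 20, leaving 0.

0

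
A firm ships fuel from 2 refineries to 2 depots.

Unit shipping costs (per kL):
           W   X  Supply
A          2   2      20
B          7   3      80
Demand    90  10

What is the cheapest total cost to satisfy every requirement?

560

A cheapest plan:
  A→W: 20 × 2 = 40
  B→W: 70 × 7 = 490
  B→X: 10 × 3 = 30
Total = 40 + 490 + 30 = 560.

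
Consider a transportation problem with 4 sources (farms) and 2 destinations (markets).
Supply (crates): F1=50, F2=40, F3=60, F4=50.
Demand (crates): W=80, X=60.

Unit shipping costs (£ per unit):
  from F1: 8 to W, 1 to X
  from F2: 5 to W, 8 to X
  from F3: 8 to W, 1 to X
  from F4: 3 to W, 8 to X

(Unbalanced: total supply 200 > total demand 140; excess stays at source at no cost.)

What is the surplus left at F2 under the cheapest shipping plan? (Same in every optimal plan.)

10

An optimal plan:
  F1→X: 50 × £1 = £50
  F2→W: 30 × £5 = £150
  F3→X: 10 × £1 = £10
  F4→W: 50 × £3 = £150
Total cost = £360.
F2 ships 30 of its 40, leaving 10.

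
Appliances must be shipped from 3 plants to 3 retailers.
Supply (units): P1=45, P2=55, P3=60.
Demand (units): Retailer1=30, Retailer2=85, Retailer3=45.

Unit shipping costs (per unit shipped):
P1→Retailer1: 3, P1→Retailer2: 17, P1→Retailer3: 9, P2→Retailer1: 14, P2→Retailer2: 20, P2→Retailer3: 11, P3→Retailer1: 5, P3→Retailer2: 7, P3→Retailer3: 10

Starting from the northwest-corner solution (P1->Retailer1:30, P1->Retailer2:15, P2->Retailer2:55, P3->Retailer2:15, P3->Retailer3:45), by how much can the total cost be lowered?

540

Current plan cost = 30·3 + 15·17 + 55·20 + 15·7 + 45·10 = 2000.
Optimal plan:
  P1–Retailer1: 30 units
  P1–Retailer2: 15 units
  P2–Retailer2: 10 units
  P2–Retailer3: 45 units
  P3–Retailer2: 60 units
Optimal cost = 1460.
Saving = 2000 − 1460 = 540.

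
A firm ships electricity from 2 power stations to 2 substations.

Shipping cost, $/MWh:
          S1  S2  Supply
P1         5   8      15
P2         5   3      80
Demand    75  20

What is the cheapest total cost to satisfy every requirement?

435

An optimal shipping plan:
  P1 to S1: 15 × $5 = $75
  P2 to S1: 60 × $5 = $300
  P2 to S2: 20 × $3 = $60
Total = 75 + 300 + 60 = $435.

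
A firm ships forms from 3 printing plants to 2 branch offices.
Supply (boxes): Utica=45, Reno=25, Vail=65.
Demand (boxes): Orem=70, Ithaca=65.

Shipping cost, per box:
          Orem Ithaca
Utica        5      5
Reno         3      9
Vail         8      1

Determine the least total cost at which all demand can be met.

365

Optimal allocation:
  Utica→Orem: 45 boxes
  Reno→Orem: 25 boxes
  Vail→Ithaca: 65 boxes
Total cost = 365.
(Supply check: Utica ships 45; Reno ships 25; Vail ships 65.)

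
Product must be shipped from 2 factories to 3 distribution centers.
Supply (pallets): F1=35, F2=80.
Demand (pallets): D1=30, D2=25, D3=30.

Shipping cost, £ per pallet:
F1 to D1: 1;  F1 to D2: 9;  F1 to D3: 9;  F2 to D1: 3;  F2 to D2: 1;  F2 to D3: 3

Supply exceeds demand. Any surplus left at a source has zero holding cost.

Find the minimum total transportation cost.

145

Optimal allocation:
  F1–D1: 30 × £1 = £30
  F2–D2: 25 × £1 = £25
  F2–D3: 30 × £3 = £90
Total = 30 + 25 + 90 = £145.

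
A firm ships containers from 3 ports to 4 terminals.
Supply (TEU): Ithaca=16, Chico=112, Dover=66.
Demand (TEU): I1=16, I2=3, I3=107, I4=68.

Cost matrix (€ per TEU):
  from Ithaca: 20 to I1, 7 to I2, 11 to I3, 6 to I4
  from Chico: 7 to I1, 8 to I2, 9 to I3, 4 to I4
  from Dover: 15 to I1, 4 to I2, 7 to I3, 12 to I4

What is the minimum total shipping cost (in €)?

One minimum-cost allocation:
  Ithaca->I2: 3 × €7 = €21
  Ithaca->I4: 13 × €6 = €78
  Chico->I1: 16 × €7 = €112
  Chico->I3: 41 × €9 = €369
  Chico->I4: 55 × €4 = €220
  Dover->I3: 66 × €7 = €462
Total = 21 + 78 + 112 + 369 + 220 + 462 = €1262.

1262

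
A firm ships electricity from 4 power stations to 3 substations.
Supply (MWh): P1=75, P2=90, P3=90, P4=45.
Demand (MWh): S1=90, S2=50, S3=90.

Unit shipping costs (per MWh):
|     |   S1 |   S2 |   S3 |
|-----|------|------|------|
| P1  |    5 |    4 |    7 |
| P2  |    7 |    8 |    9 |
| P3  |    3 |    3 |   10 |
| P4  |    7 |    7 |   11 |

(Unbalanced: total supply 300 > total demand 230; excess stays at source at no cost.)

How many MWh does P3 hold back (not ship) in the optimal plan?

Minimum-cost shipments:
  P1 to S2: 50 MWh
  P1 to S3: 25 MWh
  P2 to S3: 65 MWh
  P3 to S1: 90 MWh
Total cost = 1230.
P3 ships 90 of its 90, leaving 0.

0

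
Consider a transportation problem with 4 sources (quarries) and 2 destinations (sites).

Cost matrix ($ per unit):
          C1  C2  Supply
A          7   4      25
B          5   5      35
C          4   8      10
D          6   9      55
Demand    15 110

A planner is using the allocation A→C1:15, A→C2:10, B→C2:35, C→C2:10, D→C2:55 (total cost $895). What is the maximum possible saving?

100

Current plan cost = 15·7 + 10·4 + 35·5 + 10·8 + 55·9 = $895.
Optimal plan:
  A–C2: 25 truckloads
  B–C2: 35 truckloads
  C–C1: 10 truckloads
  D–C1: 5 truckloads
  D–C2: 50 truckloads
Optimal cost = $795.
Saving = 895 − 795 = $100.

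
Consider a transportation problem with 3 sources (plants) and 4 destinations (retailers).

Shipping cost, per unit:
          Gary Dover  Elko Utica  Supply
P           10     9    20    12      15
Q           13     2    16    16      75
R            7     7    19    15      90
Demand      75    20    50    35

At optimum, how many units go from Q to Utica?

5

The minimum-cost plan:
  P->Utica: 15 × 12 = 180
  Q->Dover: 20 × 2 = 40
  Q->Elko: 50 × 16 = 800
  Q->Utica: 5 × 16 = 80
  R->Gary: 75 × 7 = 525
  R->Utica: 15 × 15 = 225
Total cost = 1850.
So Q→Utica carries 5 units.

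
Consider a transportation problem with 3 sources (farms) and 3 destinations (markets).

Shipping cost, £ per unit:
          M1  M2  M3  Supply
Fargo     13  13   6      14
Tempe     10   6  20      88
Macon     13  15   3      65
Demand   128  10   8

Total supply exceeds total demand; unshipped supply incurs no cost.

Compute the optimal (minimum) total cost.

1514

A cheapest plan:
  Tempe–M1: 78 crates
  Tempe–M2: 10 crates
  Macon–M1: 50 crates
  Macon–M3: 8 crates
Total cost = £1514.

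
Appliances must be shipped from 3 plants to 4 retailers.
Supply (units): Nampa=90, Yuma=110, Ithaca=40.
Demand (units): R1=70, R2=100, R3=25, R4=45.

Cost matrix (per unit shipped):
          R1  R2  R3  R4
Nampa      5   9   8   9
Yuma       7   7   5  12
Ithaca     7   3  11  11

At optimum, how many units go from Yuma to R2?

60

The minimum-cost plan:
  Nampa–R1: 45 × 5 = 225
  Nampa–R4: 45 × 9 = 405
  Yuma–R1: 25 × 7 = 175
  Yuma–R2: 60 × 7 = 420
  Yuma–R3: 25 × 5 = 125
  Ithaca–R2: 40 × 3 = 120
Total cost = 1470.
So Yuma→R2 carries 60 units.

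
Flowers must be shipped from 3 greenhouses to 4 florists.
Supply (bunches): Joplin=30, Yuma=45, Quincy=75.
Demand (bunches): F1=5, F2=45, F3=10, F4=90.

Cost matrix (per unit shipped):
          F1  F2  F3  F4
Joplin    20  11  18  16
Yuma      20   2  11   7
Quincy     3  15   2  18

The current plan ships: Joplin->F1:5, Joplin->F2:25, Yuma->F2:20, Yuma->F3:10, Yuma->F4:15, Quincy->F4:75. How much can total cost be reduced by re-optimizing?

Current plan cost = 5·20 + 25·11 + 20·2 + 10·11 + 15·7 + 75·18 = 1980.
Optimal plan:
  Joplin–F2: 30 × 11 = 330
  Yuma–F2: 15 × 2 = 30
  Yuma–F4: 30 × 7 = 210
  Quincy–F1: 5 × 3 = 15
  Quincy–F3: 10 × 2 = 20
  Quincy–F4: 60 × 18 = 1080
Optimal cost = 1685.
Saving = 1980 − 1685 = 295.

295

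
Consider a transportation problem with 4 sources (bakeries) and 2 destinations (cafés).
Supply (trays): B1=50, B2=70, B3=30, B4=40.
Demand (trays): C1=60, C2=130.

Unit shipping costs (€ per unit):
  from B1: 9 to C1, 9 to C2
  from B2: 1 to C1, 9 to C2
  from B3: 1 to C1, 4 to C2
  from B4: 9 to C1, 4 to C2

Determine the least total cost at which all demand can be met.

One minimum-cost allocation:
  B1→C2: 50 × €9 = €450
  B2→C1: 60 × €1 = €60
  B2→C2: 10 × €9 = €90
  B3→C2: 30 × €4 = €120
  B4→C2: 40 × €4 = €160
Total = 450 + 60 + 90 + 120 + 160 = €880.
(Supply check: B1 ships 50; B2 ships 70; B3 ships 30; B4 ships 40.)

880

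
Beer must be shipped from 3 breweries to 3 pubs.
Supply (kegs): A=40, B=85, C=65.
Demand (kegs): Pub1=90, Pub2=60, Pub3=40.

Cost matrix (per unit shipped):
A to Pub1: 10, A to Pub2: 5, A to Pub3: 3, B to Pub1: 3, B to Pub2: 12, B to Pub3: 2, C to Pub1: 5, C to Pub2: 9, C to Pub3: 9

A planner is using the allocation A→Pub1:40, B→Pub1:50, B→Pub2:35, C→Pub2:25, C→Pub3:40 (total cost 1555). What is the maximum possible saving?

Current plan cost = 40·10 + 50·3 + 35·12 + 25·9 + 40·9 = 1555.
Optimal plan:
  A->Pub2: 40 kegs
  B->Pub1: 45 kegs
  B->Pub3: 40 kegs
  C->Pub1: 45 kegs
  C->Pub2: 20 kegs
Optimal cost = 820.
Saving = 1555 − 820 = 735.

735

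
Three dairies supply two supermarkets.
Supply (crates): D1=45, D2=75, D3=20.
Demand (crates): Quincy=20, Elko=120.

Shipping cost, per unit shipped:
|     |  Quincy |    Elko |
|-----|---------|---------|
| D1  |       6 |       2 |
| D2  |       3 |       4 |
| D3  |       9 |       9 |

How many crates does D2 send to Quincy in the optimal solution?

Solving gives:
  D1 to Elko: 45 × 2 = 90
  D2 to Quincy: 20 × 3 = 60
  D2 to Elko: 55 × 4 = 220
  D3 to Elko: 20 × 9 = 180
Total cost = 550.
So D2→Quincy carries 20 crates.

20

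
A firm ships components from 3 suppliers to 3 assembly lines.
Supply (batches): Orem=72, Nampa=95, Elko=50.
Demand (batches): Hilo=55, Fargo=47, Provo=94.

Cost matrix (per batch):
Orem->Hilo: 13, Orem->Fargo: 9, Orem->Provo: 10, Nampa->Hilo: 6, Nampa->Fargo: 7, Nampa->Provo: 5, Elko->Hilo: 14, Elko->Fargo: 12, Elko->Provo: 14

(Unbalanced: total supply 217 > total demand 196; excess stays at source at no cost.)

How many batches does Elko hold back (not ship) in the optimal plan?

21

An optimal plan:
  Orem to Fargo: 47 × 9 = 423
  Orem to Provo: 25 × 10 = 250
  Nampa to Hilo: 26 × 6 = 156
  Nampa to Provo: 69 × 5 = 345
  Elko to Hilo: 29 × 14 = 406
Total cost = 1580.
Elko ships 29 of its 50, leaving 21.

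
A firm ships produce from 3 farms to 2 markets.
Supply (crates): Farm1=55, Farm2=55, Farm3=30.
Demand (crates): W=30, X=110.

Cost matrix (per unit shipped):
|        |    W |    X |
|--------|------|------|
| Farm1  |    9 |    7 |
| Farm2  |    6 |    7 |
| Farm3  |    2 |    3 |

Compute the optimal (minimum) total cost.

830

One minimum-cost allocation:
  Farm1 to X: 55 crates
  Farm2 to W: 30 crates
  Farm2 to X: 25 crates
  Farm3 to X: 30 crates
Total cost = 830.
(Supply check: Farm1 ships 55; Farm2 ships 55; Farm3 ships 30.)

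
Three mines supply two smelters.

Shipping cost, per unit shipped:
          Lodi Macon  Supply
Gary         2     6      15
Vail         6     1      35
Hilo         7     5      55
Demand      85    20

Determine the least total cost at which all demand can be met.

Optimal allocation:
  Gary–Lodi: 15 × 2 = 30
  Vail–Lodi: 15 × 6 = 90
  Vail–Macon: 20 × 1 = 20
  Hilo–Lodi: 55 × 7 = 385
Total = 30 + 90 + 20 + 385 = 525.

525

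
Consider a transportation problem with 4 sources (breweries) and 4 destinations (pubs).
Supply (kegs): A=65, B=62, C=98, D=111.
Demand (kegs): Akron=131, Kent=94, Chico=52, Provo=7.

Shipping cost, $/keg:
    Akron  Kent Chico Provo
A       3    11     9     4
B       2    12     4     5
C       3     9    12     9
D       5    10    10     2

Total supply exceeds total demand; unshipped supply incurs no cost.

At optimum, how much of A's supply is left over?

0

An optimal plan:
  A->Akron: 65 × $3 = $195
  B->Akron: 10 × $2 = $20
  B->Chico: 52 × $4 = $208
  C->Akron: 56 × $3 = $168
  C->Kent: 42 × $9 = $378
  D->Kent: 52 × $10 = $520
  D->Provo: 7 × $2 = $14
Total cost = $1503.
A ships 65 of its 65, leaving 0.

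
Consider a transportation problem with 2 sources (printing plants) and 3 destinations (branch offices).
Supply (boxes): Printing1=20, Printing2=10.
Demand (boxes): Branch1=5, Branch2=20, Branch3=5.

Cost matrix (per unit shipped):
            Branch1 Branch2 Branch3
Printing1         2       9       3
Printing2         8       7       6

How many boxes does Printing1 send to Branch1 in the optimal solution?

Solving gives:
  Printing1→Branch1: 5 × 2 = 10
  Printing1→Branch2: 10 × 9 = 90
  Printing1→Branch3: 5 × 3 = 15
  Printing2→Branch2: 10 × 7 = 70
Total cost = 185.
So Printing1→Branch1 carries 5 boxes.

5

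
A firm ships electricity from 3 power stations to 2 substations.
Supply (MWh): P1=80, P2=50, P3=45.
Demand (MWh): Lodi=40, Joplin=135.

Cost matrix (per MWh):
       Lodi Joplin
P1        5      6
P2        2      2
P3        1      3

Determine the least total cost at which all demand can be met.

635

An optimal shipping plan:
  P1->Joplin: 80 × 6 = 480
  P2->Joplin: 50 × 2 = 100
  P3->Lodi: 40 × 1 = 40
  P3->Joplin: 5 × 3 = 15
Total = 480 + 100 + 40 + 15 = 635.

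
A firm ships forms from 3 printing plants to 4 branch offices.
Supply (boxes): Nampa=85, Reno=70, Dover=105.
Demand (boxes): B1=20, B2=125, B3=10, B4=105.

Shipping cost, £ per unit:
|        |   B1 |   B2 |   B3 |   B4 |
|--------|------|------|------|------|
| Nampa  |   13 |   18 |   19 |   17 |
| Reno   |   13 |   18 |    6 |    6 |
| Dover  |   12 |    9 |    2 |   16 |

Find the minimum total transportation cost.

2690

A cheapest plan:
  Nampa to B1: 20 × £13 = £260
  Nampa to B2: 30 × £18 = £540
  Nampa to B4: 35 × £17 = £595
  Reno to B4: 70 × £6 = £420
  Dover to B2: 95 × £9 = £855
  Dover to B3: 10 × £2 = £20
Total = 260 + 540 + 595 + 420 + 855 + 20 = £2690.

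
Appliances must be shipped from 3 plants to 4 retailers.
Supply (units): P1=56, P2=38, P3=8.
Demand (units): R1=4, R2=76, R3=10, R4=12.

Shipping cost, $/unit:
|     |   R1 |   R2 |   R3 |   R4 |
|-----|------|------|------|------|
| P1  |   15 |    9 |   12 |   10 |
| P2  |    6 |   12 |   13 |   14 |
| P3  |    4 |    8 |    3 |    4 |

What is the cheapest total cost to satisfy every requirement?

A cheapest plan:
  P1 to R2: 44 × $9 = $396
  P1 to R4: 12 × $10 = $120
  P2 to R1: 4 × $6 = $24
  P2 to R2: 32 × $12 = $384
  P2 to R3: 2 × $13 = $26
  P3 to R3: 8 × $3 = $24
Total = 396 + 120 + 24 + 384 + 26 + 24 = $974.

974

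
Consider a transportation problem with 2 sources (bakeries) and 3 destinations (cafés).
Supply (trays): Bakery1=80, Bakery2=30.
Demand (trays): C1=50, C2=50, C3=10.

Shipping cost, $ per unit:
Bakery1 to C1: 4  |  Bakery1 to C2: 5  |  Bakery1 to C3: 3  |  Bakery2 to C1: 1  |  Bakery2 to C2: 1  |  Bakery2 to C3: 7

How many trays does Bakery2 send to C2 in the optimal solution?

Optimal shipments:
  Bakery1–C1: 50 × $4 = $200
  Bakery1–C2: 20 × $5 = $100
  Bakery1–C3: 10 × $3 = $30
  Bakery2–C2: 30 × $1 = $30
Total cost = $360.
So Bakery2→C2 carries 30 trays.

30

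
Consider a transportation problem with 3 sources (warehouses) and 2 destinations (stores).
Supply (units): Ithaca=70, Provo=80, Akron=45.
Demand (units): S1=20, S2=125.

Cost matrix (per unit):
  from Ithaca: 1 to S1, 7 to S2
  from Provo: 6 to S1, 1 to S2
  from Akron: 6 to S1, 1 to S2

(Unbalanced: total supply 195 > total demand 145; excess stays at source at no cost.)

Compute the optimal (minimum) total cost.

An optimal shipping plan:
  Ithaca to S1: 20 × 1 = 20
  Provo to S2: 80 × 1 = 80
  Akron to S2: 45 × 1 = 45
Total = 20 + 80 + 45 = 145.

145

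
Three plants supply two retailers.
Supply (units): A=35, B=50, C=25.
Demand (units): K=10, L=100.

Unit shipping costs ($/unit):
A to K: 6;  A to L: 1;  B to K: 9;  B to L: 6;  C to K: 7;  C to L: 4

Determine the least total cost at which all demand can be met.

465

An optimal shipping plan:
  A→L: 35 × $1 = $35
  B→K: 10 × $9 = $90
  B→L: 40 × $6 = $240
  C→L: 25 × $4 = $100
Total = 35 + 90 + 240 + 100 = $465.
(Supply check: A ships 35; B ships 50; C ships 25.)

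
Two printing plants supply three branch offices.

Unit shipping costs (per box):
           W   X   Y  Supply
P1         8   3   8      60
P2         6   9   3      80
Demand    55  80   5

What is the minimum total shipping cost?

An optimal shipping plan:
  P1->X: 60 × 3 = 180
  P2->W: 55 × 6 = 330
  P2->X: 20 × 9 = 180
  P2->Y: 5 × 3 = 15
Total = 180 + 330 + 180 + 15 = 705.

705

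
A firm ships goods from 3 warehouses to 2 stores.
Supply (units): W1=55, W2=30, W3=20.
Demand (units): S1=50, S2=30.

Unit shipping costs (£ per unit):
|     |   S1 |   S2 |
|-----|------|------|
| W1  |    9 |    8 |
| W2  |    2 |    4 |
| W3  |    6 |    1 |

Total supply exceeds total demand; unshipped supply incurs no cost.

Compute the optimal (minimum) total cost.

A cheapest plan:
  W1 to S1: 20 × £9 = £180
  W1 to S2: 10 × £8 = £80
  W2 to S1: 30 × £2 = £60
  W3 to S2: 20 × £1 = £20
Total = 180 + 80 + 60 + 20 = £340.
(Supply check: W1 ships 30; W2 ships 30; W3 ships 20.)

340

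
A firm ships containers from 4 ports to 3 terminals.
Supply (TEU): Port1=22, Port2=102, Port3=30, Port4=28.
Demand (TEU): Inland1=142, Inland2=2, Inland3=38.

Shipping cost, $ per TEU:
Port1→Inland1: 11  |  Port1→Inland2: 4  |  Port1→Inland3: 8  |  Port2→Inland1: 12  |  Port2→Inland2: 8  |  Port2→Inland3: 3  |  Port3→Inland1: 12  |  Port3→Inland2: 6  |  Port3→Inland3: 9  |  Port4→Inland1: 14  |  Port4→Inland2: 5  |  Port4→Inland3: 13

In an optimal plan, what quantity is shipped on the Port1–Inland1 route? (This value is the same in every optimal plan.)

Solving gives:
  Port1 to Inland1: 22 × $11 = $242
  Port2 to Inland1: 64 × $12 = $768
  Port2 to Inland3: 38 × $3 = $114
  Port3 to Inland1: 30 × $12 = $360
  Port4 to Inland1: 26 × $14 = $364
  Port4 to Inland2: 2 × $5 = $10
Total cost = $1858.
So Port1→Inland1 carries 22 TEU.

22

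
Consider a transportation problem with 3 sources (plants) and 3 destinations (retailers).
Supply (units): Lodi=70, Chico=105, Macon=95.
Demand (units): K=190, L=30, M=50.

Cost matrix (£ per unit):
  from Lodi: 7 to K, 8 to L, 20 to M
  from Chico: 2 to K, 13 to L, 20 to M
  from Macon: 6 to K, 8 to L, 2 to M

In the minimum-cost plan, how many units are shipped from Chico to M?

Optimal shipments:
  Lodi->K: 40 × £7 = £280
  Lodi->L: 30 × £8 = £240
  Chico->K: 105 × £2 = £210
  Macon->K: 45 × £6 = £270
  Macon->M: 50 × £2 = £100
Total cost = £1100.
The route Chico→M is not used.

0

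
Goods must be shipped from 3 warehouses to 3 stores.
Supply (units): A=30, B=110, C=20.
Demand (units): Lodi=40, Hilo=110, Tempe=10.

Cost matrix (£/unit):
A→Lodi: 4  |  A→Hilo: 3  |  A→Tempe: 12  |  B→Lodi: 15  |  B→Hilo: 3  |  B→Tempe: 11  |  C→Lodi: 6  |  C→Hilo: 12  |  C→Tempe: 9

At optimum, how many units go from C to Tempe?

The minimum-cost plan:
  A->Lodi: 30 units
  B->Hilo: 110 units
  C->Lodi: 10 units
  C->Tempe: 10 units
Total cost = £600.
So C→Tempe carries 10 units.

10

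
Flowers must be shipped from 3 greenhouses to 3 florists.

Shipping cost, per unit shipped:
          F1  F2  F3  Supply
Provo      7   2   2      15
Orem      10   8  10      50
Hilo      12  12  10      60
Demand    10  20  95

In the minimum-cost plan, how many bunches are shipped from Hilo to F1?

Optimal shipments:
  Provo->F3: 15 bunches
  Orem->F1: 10 bunches
  Orem->F2: 20 bunches
  Orem->F3: 20 bunches
  Hilo->F3: 60 bunches
Total cost = 1090.
The route Hilo→F1 is not used.

0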